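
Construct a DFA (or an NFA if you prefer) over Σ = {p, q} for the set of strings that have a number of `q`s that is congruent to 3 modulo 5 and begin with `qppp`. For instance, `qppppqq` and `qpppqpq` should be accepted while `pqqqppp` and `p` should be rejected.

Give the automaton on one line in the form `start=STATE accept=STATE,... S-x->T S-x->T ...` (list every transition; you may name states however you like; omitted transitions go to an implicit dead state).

start=S0 accept=S11 S0-p->S1 S0-q->S2 S1-p->S1 S1-q->S3 S2-p->S4 S2-q->S5 S3-p->S3 S3-q->S5 S4-p->S6 S4-q->S5 S5-p->S5 S5-q->S7 S6-p->S8 S6-q->S5 S7-p->S7 S7-q->S9 S8-p->S8 S8-q->S10 S9-p->S9 S9-q->S1 S10-p->S10 S10-q->S11 S11-p->S11 S11-q->S12 S12-p->S12 S12-q->S13 S13-p->S13 S13-q->S8

Handle the two conditions separately and then intersect. One (5 states) tracks the count of `q`s modulo 5; the other (6 states) tracks whether the input so far still matches the prefix `qppp`. Each combined state is a pair, one component from each; accept when both components accept.
14 states suffice.
          p    q  
>  S0     S1   S2 
   S1     S1   S3 
   S2     S4   S5 
   S3     S3   S5 
   S4     S6   S5 
   S5     S5   S7 
   S6     S8   S5 
   S7     S7   S9 
   S8     S8  S10 
   S9     S9   S1 
   S10   S10  S11 
 * S11   S11  S12 
   S12   S12  S13 
   S13   S13   S8 
(> = start, * = accepting)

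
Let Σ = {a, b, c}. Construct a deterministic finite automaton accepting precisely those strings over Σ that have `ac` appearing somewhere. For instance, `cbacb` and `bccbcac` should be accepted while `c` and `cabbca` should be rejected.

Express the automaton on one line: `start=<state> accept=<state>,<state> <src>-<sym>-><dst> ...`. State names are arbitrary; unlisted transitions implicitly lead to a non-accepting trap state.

Track how much of `ac` has been matched so far: state q0 is no progress, q2 is the absorbing accept state reached once `ac` has occurred. Intermediate states record partial matches; on a mismatch, fall back to the longest reusable overlap.
        a   b   c  
>  q0   q1  q0  q0 
   q1   q1  q0  q2 
 * q2   q2  q2  q2 
(> = start, * = accepting)

start=q0 accept=q2 q0-a->q1 q0-b->q0 q0-c->q0 q1-a->q1 q1-b->q0 q1-c->q2 q2-a->q2 q2-b->q2 q2-c->q2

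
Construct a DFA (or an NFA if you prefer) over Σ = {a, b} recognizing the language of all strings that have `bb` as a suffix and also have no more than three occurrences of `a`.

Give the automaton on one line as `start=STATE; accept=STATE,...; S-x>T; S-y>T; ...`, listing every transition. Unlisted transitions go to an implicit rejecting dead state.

Run two small machines in parallel and take their product. One (3 states) tracks how much of the suffix `bb` has currently been matched; the other (5 states) tracks the count of `a`s, saturating at 4. Each combined state is a pair, one component from each; accept when both components accept. Minimizing collapses redundant product states.
With 13 states:
          a    b  
>  q0     q1   q2 
   q1     q3   q4 
   q2     q1   q5 
   q3     q6   q7 
   q4     q3   q8 
 * q5     q1   q5 
   q6     q9  q10 
   q7     q6  q11 
 * q8     q3   q8 
   q9     q9   q9 
   q10    q9  q12 
 * q11    q6  q11 
 * q12    q9  q12 
(> = start, * = accepting)

start=q0; accept=q5,q8,q11,q12; q0-a>q1; q0-b>q2; q1-a>q3; q1-b>q4; q2-a>q1; q2-b>q5; q3-a>q6; q3-b>q7; q4-a>q3; q4-b>q8; q5-a>q1; q5-b>q5; q6-a>q9; q6-b>q10; q7-a>q6; q7-b>q11; q8-a>q3; q8-b>q8; q9-a>q9; q9-b>q9; q10-a>q9; q10-b>q12; q11-a>q6; q11-b>q11; q12-a>q9; q12-b>q12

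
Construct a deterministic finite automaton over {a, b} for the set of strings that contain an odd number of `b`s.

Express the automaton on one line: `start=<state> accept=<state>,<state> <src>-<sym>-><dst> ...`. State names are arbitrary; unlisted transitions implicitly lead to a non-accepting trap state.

The only thing that matters is how many `b`s have appeared, reduced mod 2. Use one state per residue: S0 for 0, …, S1 for 1. Reading `b` moves to the next residue; anything else stays put. S1 is accepting.
A 2-state machine:
        a   b  
>  S0   S0  S1 
 * S1   S1  S0 
(> = start, * = accepting)

start=S0 accept=S1 S0-a->S0 S0-b->S1 S1-a->S1 S1-b->S0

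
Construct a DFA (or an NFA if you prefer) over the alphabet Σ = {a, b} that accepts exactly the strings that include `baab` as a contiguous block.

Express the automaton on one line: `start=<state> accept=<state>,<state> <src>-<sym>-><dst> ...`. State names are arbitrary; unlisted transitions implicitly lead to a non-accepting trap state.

Track how much of `baab` has been matched so far: state q0 is no progress, q4 is the absorbing accept state reached once `baab` has occurred. Intermediate states record partial matches; on a mismatch, fall back to the longest reusable overlap.
        a   b  
>  q0   q0  q1 
   q1   q2  q1 
   q2   q3  q1 
   q3   q0  q4 
 * q4   q4  q4 
(> = start, * = accepting)

start=q0 accept=q4 q0-a->q0 q0-b->q1 q1-a->q2 q1-b->q1 q2-a->q3 q2-b->q1 q3-a->q0 q3-b->q4 q4-a->q4 q4-b->q4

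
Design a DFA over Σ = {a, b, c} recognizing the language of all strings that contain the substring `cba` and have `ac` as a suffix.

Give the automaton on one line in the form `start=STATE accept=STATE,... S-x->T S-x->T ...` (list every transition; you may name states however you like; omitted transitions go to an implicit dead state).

Run two small machines in parallel and take their product. One (4 states) tracks whether and how much of `cba` has been seen; the other (3 states) tracks how much of the suffix `ac` has currently been matched. Each combined state is a pair, one component from each; accept when both components accept.
With 8 states:
        a   b   c  
>  s0   s1  s0  s2 
   s1   s1  s0  s3 
   s2   s1  s4  s2 
   s3   s1  s4  s2 
   s4   s5  s0  s2 
   s5   s5  s6  s7 
   s6   s5  s6  s6 
 * s7   s5  s6  s6 
(> = start, * = accepting)

start=s0 accept=s7 s0-a->s1 s0-b->s0 s0-c->s2 s1-a->s1 s1-b->s0 s1-c->s3 s2-a->s1 s2-b->s4 s2-c->s2 s3-a->s1 s3-b->s4 s3-c->s2 s4-a->s5 s4-b->s0 s4-c->s2 s5-a->s5 s5-b->s6 s5-c->s7 s6-a->s5 s6-b->s6 s6-c->s6 s7-a->s5 s7-b->s6 s7-c->s6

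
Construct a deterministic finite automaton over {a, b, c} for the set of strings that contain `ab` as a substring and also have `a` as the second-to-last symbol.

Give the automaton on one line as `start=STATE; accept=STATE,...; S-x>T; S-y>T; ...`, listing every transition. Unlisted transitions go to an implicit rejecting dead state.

start=S0; accept=S2,S5; S0-a>S1; S0-b>S0; S0-c>S0; S1-a>S1; S1-b>S2; S1-c>S0; S2-a>S3; S2-b>S4; S2-c>S4; S3-a>S5; S3-b>S2; S3-c>S2; S4-a>S3; S4-b>S4; S4-c>S4; S5-a>S5; S5-b>S2; S5-c>S2

Build one automaton per condition and run them in lockstep. The first has 3 states tracking whether and how much of `ab` has been seen; the second has 13 states tracking the last 2 symbols read. A product state is a pair (one from each), accepting exactly when both do. Minimizing collapses redundant product states.
        a   b   c  
>  S0   S1  S0  S0 
   S1   S1  S2  S0 
 * S2   S3  S4  S4 
   S3   S5  S2  S2 
   S4   S3  S4  S4 
 * S5   S5  S2  S2 
(> = start, * = accepting)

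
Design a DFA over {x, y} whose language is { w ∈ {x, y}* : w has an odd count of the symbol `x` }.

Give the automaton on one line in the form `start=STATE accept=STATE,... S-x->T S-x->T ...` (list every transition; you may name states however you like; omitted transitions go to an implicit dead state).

The only thing that matters is how many `x`s have appeared, reduced mod 2. Use one state per residue: q0 for 0, …, q1 for 1. Reading `x` moves to the next residue; anything else stays put. q1 is accepting.
A 2-state machine:
        x   y  
>  q0   q1  q0 
 * q1   q0  q1 
(> = start, * = accepting)

start=q0 accept=q1 q0-x->q1 q0-y->q0 q1-x->q0 q1-y->q1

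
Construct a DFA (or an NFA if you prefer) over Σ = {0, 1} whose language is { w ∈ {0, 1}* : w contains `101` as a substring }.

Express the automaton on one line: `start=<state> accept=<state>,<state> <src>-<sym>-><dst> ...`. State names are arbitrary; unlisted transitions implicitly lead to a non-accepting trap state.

States S0..S2 record the length of the longest prefix of `101` that matches the current input suffix. Reaching S3 means `101` has been seen, and we stay there forever. Accept from S3.
With 4 states:
        0   1  
>  S0   S0  S1 
   S1   S2  S1 
   S2   S0  S3 
 * S3   S3  S3 
(> = start, * = accepting)

start=S0 accept=S3 S0-0->S0 S0-1->S1 S1-0->S2 S1-1->S1 S2-0->S0 S2-1->S3 S3-0->S3 S3-1->S3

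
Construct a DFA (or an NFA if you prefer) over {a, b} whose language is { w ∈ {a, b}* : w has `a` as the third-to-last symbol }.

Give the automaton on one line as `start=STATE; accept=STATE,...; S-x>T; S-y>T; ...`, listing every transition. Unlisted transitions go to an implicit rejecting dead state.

A DFA must remember the last 3 symbols (since which symbol is third-to-last isn't known until the input ends). Use one state per possible window of the last ≤3 symbols; accept from those whose window starts with `a`.
A 15-state machine:
          a    b  
>  q0     q1   q2 
   q1     q3   q4 
   q2     q5   q6 
   q3     q7   q8 
   q4     q9  q10 
   q5    q11  q12 
   q6    q13  q14 
 * q7     q7   q8 
 * q8     q9  q10 
 * q9    q11  q12 
 * q10   q13  q14 
   q11    q7   q8 
   q12    q9  q10 
   q13   q11  q12 
   q14   q13  q14 
(> = start, * = accepting)

start=q0; accept=q7,q8,q9,q10; q0-a>q1; q0-b>q2; q1-a>q3; q1-b>q4; q2-a>q5; q2-b>q6; q3-a>q7; q3-b>q8; q4-a>q9; q4-b>q10; q5-a>q11; q5-b>q12; q6-a>q13; q6-b>q14; q7-a>q7; q7-b>q8; q8-a>q9; q8-b>q10; q9-a>q11; q9-b>q12; q10-a>q13; q10-b>q14; q11-a>q7; q11-b>q8; q12-a>q9; q12-b>q10; q13-a>q11; q13-b>q12; q14-a>q13; q14-b>q14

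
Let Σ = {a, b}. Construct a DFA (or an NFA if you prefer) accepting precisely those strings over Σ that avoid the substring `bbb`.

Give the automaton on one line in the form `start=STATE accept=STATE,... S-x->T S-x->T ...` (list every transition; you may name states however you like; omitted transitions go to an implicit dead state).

start=q0 accept=q0,q1,q2 q0-a->q0 q0-b->q1 q1-a->q0 q1-b->q2 q2-a->q0 q2-b->q3 q3-a->q3 q3-b->q3

This is the complement of 'contains `bbb`'. Use the same substring-matching states — q0 through q3 holding how much of `bbb` has just been matched — but flip the accepting set: everything except the trap q3 accepts.
        a   b  
>* q0   q0  q1 
 * q1   q0  q2 
 * q2   q0  q3 
   q3   q3  q3 
(> = start, * = accepting)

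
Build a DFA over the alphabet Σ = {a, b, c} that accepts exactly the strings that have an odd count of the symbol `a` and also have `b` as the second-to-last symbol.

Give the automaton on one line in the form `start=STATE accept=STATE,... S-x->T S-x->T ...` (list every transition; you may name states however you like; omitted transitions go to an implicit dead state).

Handle the two conditions separately and then intersect. The first has 2 states tracking the count of `a`s modulo 2; the second has 13 states tracking the last 2 symbols read. A product state is a pair (one from each), accepting exactly when both do. Minimizing collapses redundant product states.
With 6 states:
        a   b   c  
>  s0   s1  s2  s0 
   s1   s0  s3  s1 
   s2   s4  s2  s0 
   s3   s0  s5  s4 
 * s4   s0  s3  s1 
 * s5   s0  s5  s4 
(> = start, * = accepting)

start=s0 accept=s4,s5 s0-a->s1 s0-b->s2 s0-c->s0 s1-a->s0 s1-b->s3 s1-c->s1 s2-a->s4 s2-b->s2 s2-c->s0 s3-a->s0 s3-b->s5 s3-c->s4 s4-a->s0 s4-b->s3 s4-c->s1 s5-a->s0 s5-b->s5 s5-c->s4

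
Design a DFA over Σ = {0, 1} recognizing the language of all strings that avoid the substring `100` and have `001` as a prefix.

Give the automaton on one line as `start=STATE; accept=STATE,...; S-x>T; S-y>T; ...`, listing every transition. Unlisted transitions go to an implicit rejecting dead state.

Handle the two conditions separately and then intersect. The first has 4 states tracking partial matches of the forbidden pattern `100`; the second has 5 states tracking whether the input so far still matches the prefix `001`. A product state is a pair (one from each), accepting exactly when both do.
With 10 states:
        0   1  
>  S0   S1  S2 
   S1   S3  S2 
   S2   S4  S2 
   S3   S5  S6 
   S4   S7  S2 
   S5   S5  S2 
 * S6   S8  S6 
   S7   S7  S7 
 * S8   S9  S6 
   S9   S9  S9 
(> = start, * = accepting)

start=S0; accept=S6,S8; S0-0>S1; S0-1>S2; S1-0>S3; S1-1>S2; S2-0>S4; S2-1>S2; S3-0>S5; S3-1>S6; S4-0>S7; S4-1>S2; S5-0>S5; S5-1>S2; S6-0>S8; S6-1>S6; S7-0>S7; S7-1>S7; S8-0>S9; S8-1>S6; S9-0>S9; S9-1>S9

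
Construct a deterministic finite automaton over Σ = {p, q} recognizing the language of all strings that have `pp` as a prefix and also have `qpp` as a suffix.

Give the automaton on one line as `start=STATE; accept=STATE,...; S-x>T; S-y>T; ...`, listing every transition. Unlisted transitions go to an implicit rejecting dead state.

Run two small machines in parallel and take their product. The first has 4 states tracking whether the input so far still matches the prefix `pp`; the second has 4 states tracking how much of the suffix `qpp` has currently been matched. A product state is a pair (one from each), accepting exactly when both do.
10 states suffice.
       p  q 
>  A   B  C 
   B   D  C 
   C   E  C 
   D   D  F 
   E   G  C 
   F   H  F 
   G   I  C 
   H   J  F 
   I   I  C 
 * J   D  F 
(> = start, * = accepting)

start=A; accept=J; A-p>B; A-q>C; B-p>D; B-q>C; C-p>E; C-q>C; D-p>D; D-q>F; E-p>G; E-q>C; F-p>H; F-q>F; G-p>I; G-q>C; H-p>J; H-q>F; I-p>I; I-q>C; J-p>D; J-q>F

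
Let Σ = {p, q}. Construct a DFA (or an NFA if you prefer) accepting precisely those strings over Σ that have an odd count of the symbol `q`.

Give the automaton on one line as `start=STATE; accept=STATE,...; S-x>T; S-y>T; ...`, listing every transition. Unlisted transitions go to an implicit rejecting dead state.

The only thing that matters is how many `q`s have appeared, reduced mod 2. Use one state per residue: A for 0, …, B for 1. Reading `q` moves to the next residue; anything else stays put. B is accepting.
A 2-state machine:
       p  q 
>  A   A  B 
 * B   B  A 
(> = start, * = accepting)

start=A; accept=B; A-p>A; A-q>B; B-p>B; B-q>A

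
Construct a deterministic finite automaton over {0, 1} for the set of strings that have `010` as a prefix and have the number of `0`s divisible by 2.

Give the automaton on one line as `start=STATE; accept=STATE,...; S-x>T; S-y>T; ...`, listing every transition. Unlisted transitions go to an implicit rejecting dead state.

start=q0; accept=q5; q0-0>q1; q0-1>q2; q1-0>q2; q1-1>q3; q2-0>q4; q2-1>q2; q3-0>q5; q3-1>q4; q4-0>q2; q4-1>q4; q5-0>q6; q5-1>q5; q6-0>q5; q6-1>q6

Run two small machines in parallel and take their product. The first has 5 states tracking whether the input so far still matches the prefix `010`; the second has 2 states tracking the count of `0`s modulo 2. A product state is a pair (one from each), accepting exactly when both do.
With 7 states:
        0   1  
>  q0   q1  q2 
   q1   q2  q3 
   q2   q4  q2 
   q3   q5  q4 
   q4   q2  q4 
 * q5   q6  q5 
   q6   q5  q6 
(> = start, * = accepting)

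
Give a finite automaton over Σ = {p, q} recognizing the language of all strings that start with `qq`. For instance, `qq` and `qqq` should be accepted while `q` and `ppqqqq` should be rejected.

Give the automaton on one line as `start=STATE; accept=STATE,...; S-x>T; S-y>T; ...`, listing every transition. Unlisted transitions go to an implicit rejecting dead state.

start=s0; accept=s2; s0-p>s3; s0-q>s1; s1-p>s3; s1-q>s2; s2-p>s2; s2-q>s2; s3-p>s3; s3-q>s3

Walk along `qq` while the input agrees: from s0 take `q` to s1, and so on. Any deviation drops to the rejecting sink s3. Once s2 is reached the prefix is confirmed and every continuation is accepted.
With 4 states:
        p   q  
>  s0   s3  s1 
   s1   s3  s2 
 * s2   s2  s2 
   s3   s3  s3 
(> = start, * = accepting)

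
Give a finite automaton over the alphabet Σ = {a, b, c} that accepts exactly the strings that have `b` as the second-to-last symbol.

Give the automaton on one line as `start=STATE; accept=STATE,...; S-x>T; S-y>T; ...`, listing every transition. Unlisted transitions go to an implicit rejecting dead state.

Because acceptance depends on a position counted from the end, the machine has to buffer the most recent 2 symbols. Make each state the string of the last up-to-2 symbols read; on input `x` shift the window left and append `x`. Accept when the buffered window has length 2 and begins with `b`.
13 states suffice.
          a    b    c  
>  S0     S1   S2   S3 
   S1     S4   S5   S6 
   S2     S7   S8   S9 
   S3    S10  S11  S12 
   S4     S4   S5   S6 
   S5     S7   S8   S9 
   S6    S10  S11  S12 
 * S7     S4   S5   S6 
 * S8     S7   S8   S9 
 * S9    S10  S11  S12 
   S10    S4   S5   S6 
   S11    S7   S8   S9 
   S12   S10  S11  S12 
(> = start, * = accepting)

start=S0; accept=S7,S8,S9; S0-a>S1; S0-b>S2; S0-c>S3; S1-a>S4; S1-b>S5; S1-c>S6; S2-a>S7; S2-b>S8; S2-c>S9; S3-a>S10; S3-b>S11; S3-c>S12; S4-a>S4; S4-b>S5; S4-c>S6; S5-a>S7; S5-b>S8; S5-c>S9; S6-a>S10; S6-b>S11; S6-c>S12; S7-a>S4; S7-b>S5; S7-c>S6; S8-a>S7; S8-b>S8; S8-c>S9; S9-a>S10; S9-b>S11; S9-c>S12; S10-a>S4; S10-b>S5; S10-c>S6; S11-a>S7; S11-b>S8; S11-c>S9; S12-a>S10; S12-b>S11; S12-c>S12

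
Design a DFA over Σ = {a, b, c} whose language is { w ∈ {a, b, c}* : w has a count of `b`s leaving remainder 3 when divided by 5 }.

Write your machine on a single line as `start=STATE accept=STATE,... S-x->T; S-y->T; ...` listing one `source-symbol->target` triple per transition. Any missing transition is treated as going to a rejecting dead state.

Keep the running count of `b`s modulo 5: each `b` advances along the cycle q0 → q1 → q2 → q3 → q4 → q0 while other symbols loop. Accept at q3.
A 5-state machine:
        a   b   c  
>  q0   q0  q1  q0 
   q1   q1  q2  q1 
   q2   q2  q3  q2 
 * q3   q3  q4  q3 
   q4   q4  q0  q4 
(> = start, * = accepting)

start=q0; accept=q3; q0-a->q0; q0-b->q1; q0-c->q0; q1-a->q1; q1-b->q2; q1-c->q1; q2-a->q2; q2-b->q3; q2-c->q2; q3-a->q3; q3-b->q4; q3-c->q3; q4-a->q4; q4-b->q0; q4-c->q4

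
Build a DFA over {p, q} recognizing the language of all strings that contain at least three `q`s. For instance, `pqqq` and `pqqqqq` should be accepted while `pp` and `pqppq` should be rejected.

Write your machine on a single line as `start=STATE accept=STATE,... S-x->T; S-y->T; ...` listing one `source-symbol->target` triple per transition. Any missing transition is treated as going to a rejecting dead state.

start=s0; accept=s3,s4; s0-p->s0; s0-q->s1; s1-p->s1; s1-q->s2; s2-p->s2; s2-q->s3; s3-p->s3; s3-q->s4; s4-p->s4; s4-q->s4

Count `q`s, saturating at 4: states s0 through s3 mean 0 through 3 `q`s seen; s4 means more than 3. Each `q` increments (capped at s4); other symbols loop. Accept from {s3, s4}.
        p   q  
>  s0   s0  s1 
   s1   s1  s2 
   s2   s2  s3 
 * s3   s3  s4 
 * s4   s4  s4 
(> = start, * = accepting)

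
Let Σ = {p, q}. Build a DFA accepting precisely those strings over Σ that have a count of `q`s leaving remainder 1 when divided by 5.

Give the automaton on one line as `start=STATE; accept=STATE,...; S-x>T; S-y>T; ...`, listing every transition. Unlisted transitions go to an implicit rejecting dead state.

start=s0; accept=s1; s0-p>s0; s0-q>s1; s1-p>s1; s1-q>s2; s2-p>s2; s2-q>s3; s3-p>s3; s3-q>s4; s4-p>s4; s4-q>s0

The only thing that matters is how many `q`s have appeared, reduced mod 5. Use one state per residue: s0 for 0, …, s4 for 4. Reading `q` moves to the next residue; anything else stays put. s1 is accepting.
5 states suffice.
        p   q  
>  s0   s0  s1 
 * s1   s1  s2 
   s2   s2  s3 
   s3   s3  s4 
   s4   s4  s0 
(> = start, * = accepting)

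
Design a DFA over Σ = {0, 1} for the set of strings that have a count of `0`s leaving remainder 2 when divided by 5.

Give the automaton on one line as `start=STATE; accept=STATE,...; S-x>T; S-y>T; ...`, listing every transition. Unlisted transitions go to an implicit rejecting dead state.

start=q0; accept=q2; q0-0>q1; q0-1>q0; q1-0>q2; q1-1>q1; q2-0>q3; q2-1>q2; q3-0>q4; q3-1>q3; q4-0>q0; q4-1>q4

Keep the running count of `0`s modulo 5: each `0` advances along the cycle q0 → q1 → q2 → q3 → q4 → q0 while other symbols loop. Accept at q2.
With 5 states:
        0   1  
>  q0   q1  q0 
   q1   q2  q1 
 * q2   q3  q2 
   q3   q4  q3 
   q4   q0  q4 
(> = start, * = accepting)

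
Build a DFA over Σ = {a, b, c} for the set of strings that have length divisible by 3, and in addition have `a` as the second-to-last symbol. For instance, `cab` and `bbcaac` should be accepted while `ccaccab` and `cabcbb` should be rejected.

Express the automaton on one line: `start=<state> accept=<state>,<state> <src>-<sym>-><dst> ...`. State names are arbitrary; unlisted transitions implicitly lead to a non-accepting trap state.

start=S0 accept=S4 S0-a->S1 S0-b->S1 S0-c->S1 S1-a->S2 S1-b->S3 S1-c->S3 S2-a->S4 S2-b->S4 S2-c->S4 S3-a->S0 S3-b->S0 S3-c->S0 S4-a->S1 S4-b->S1 S4-c->S1

Run two small machines in parallel and take their product. The first has 3 states tracking the input length modulo 3; the second has 13 states tracking the last 2 symbols read. A product state is a pair (one from each), accepting exactly when both do. Minimizing collapses redundant product states.
A 5-state machine:
        a   b   c  
>  S0   S1  S1  S1 
   S1   S2  S3  S3 
   S2   S4  S4  S4 
   S3   S0  S0  S0 
 * S4   S1  S1  S1 
(> = start, * = accepting)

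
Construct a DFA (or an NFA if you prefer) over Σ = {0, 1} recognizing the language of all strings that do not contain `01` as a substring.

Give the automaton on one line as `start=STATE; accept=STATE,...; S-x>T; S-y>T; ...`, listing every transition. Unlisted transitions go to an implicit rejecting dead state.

start=q0; accept=q0,q1; q0-0>q1; q0-1>q0; q1-0>q1; q1-1>q2; q2-0>q2; q2-1>q2

This is the complement of 'contains `01`'. Use the same substring-matching states — q0 through q2 holding how much of `01` has just been matched — but flip the accepting set: everything except the trap q2 accepts.
        0   1  
>* q0   q1  q0 
 * q1   q1  q2 
   q2   q2  q2 
(> = start, * = accepting)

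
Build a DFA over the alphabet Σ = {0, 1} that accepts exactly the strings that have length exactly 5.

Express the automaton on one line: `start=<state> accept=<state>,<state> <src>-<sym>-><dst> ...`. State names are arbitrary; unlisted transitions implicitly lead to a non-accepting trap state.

Count input length up to 6: every symbol moves from q0 toward q6, which means 'more than 5' and absorbs. Accept from {q5}.
A 7-state machine:
        0   1  
>  q0   q1  q1 
   q1   q2  q2 
   q2   q3  q3 
   q3   q4  q4 
   q4   q5  q5 
 * q5   q6  q6 
   q6   q6  q6 
(> = start, * = accepting)

start=q0 accept=q5 q0-0->q1 q0-1->q1 q1-0->q2 q1-1->q2 q2-0->q3 q2-1->q3 q3-0->q4 q3-1->q4 q4-0->q5 q4-1->q5 q5-0->q6 q5-1->q6 q6-0->q6 q6-1->q6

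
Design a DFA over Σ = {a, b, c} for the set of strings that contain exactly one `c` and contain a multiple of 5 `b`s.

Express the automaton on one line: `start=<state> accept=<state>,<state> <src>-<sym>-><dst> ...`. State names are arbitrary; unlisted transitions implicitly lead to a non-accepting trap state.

Build one automaton per condition and run them in lockstep. One (3 states) tracks the count of `c`s, saturating at 2; the other (5 states) tracks the count of `b`s modulo 5. Each combined state is a pair, one component from each; accept when both components accept. Equivalent product states are then merged.
With 11 states:
          a    b    c  
>  s0     s0   s1   s2 
   s1     s1   s3   s4 
 * s2     s2   s4   s5 
   s3     s3   s6   s7 
   s4     s4   s7   s5 
   s5     s5   s5   s5 
   s6     s6   s8   s9 
   s7     s7   s9   s5 
   s8     s8   s0  s10 
   s9     s9  s10   s5 
   s10   s10   s2   s5 
(> = start, * = accepting)

start=s0 accept=s2 s0-a->s0 s0-b->s1 s0-c->s2 s1-a->s1 s1-b->s3 s1-c->s4 s2-a->s2 s2-b->s4 s2-c->s5 s3-a->s3 s3-b->s6 s3-c->s7 s4-a->s4 s4-b->s7 s4-c->s5 s5-a->s5 s5-b->s5 s5-c->s5 s6-a->s6 s6-b->s8 s6-c->s9 s7-a->s7 s7-b->s9 s7-c->s5 s8-a->s8 s8-b->s0 s8-c->s10 s9-a->s9 s9-b->s10 s9-c->s5 s10-a->s10 s10-b->s2 s10-c->s5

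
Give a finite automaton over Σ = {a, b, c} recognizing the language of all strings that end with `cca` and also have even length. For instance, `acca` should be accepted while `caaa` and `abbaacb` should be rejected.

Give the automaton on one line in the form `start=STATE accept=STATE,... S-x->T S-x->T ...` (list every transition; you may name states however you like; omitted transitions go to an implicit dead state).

Build one automaton per condition and run them in lockstep. One (4 states) tracks how much of the suffix `cca` has currently been matched; the other (2 states) tracks the input length modulo 2. Each combined state is a pair, one component from each; accept when both components accept.
8 states suffice.
        a   b   c  
>  q0   q1  q1  q2 
   q1   q0  q0  q3 
   q2   q0  q0  q4 
   q3   q1  q1  q5 
   q4   q6  q1  q5 
   q5   q7  q0  q4 
   q6   q0  q0  q3 
 * q7   q1  q1  q2 
(> = start, * = accepting)

start=q0 accept=q7 q0-a->q1 q0-b->q1 q0-c->q2 q1-a->q0 q1-b->q0 q1-c->q3 q2-a->q0 q2-b->q0 q2-c->q4 q3-a->q1 q3-b->q1 q3-c->q5 q4-a->q6 q4-b->q1 q4-c->q5 q5-a->q7 q5-b->q0 q5-c->q4 q6-a->q0 q6-b->q0 q6-c->q3 q7-a->q1 q7-b->q1 q7-c->q2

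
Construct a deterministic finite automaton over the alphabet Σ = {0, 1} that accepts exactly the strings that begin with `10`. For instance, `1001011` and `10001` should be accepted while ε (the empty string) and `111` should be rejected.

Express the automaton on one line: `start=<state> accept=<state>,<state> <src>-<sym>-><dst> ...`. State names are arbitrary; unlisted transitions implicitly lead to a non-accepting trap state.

Check the first 2 symbols one by one: q0 through q1 record how many have matched `10` so far; any wrong symbol goes to the dead state q3. After all 2 match we enter the accepting sink q2.
With 4 states:
        0   1  
>  q0   q3  q1 
   q1   q2  q3 
 * q2   q2  q2 
   q3   q3  q3 
(> = start, * = accepting)

start=q0 accept=q2 q0-0->q3 q0-1->q1 q1-0->q2 q1-1->q3 q2-0->q2 q2-1->q2 q3-0->q3 q3-1->q3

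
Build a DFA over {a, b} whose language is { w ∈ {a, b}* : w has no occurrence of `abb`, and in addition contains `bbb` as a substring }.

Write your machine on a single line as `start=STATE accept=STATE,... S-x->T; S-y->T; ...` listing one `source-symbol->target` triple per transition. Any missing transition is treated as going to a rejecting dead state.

start=S0; accept=S6,S9,S11; S0-a->S1; S0-b->S2; S1-a->S1; S1-b->S3; S2-a->S1; S2-b->S4; S3-a->S1; S3-b->S5; S4-a->S1; S4-b->S6; S5-a->S7; S5-b->S8; S6-a->S9; S6-b->S6; S7-a->S7; S7-b->S10; S8-a->S8; S8-b->S8; S9-a->S9; S9-b->S11; S10-a->S7; S10-b->S5; S11-a->S9; S11-b->S8

Handle the two conditions separately and then intersect. The first has 4 states tracking partial matches of the forbidden pattern `abb`; the second has 4 states tracking whether and how much of `bbb` has been seen. A product state is a pair (one from each), accepting exactly when both do.
A 12-state machine:
          a    b  
>  S0     S1   S2 
   S1     S1   S3 
   S2     S1   S4 
   S3     S1   S5 
   S4     S1   S6 
   S5     S7   S8 
 * S6     S9   S6 
   S7     S7  S10 
   S8     S8   S8 
 * S9     S9  S11 
   S10    S7   S5 
 * S11    S9   S8 
(> = start, * = accepting)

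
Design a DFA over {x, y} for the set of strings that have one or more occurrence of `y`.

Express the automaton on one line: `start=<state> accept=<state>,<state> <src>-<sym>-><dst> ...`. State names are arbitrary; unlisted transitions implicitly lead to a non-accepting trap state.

Only the number of `y`s matters, and only up to 2. Make a chain A → B → C advanced by each `y` (with C absorbing); every other symbol self-loops. The accepting set is {B, C}.
A 3-state machine:
       x  y 
>  A   A  B 
 * B   B  C 
 * C   C  C 
(> = start, * = accepting)

start=A accept=B,C A-x->A A-y->B B-x->B B-y->C C-x->C C-y->C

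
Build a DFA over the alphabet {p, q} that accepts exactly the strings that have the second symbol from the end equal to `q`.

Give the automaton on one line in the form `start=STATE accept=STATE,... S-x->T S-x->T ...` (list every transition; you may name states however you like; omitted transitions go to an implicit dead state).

Because acceptance depends on a position counted from the end, the machine has to buffer the most recent 2 symbols. Make each state the string of the last up-to-2 symbols read; on input `x` shift the window left and append `x`. Accept when the buffered window has length 2 and begins with `q`.
A 7-state machine:
        p   q  
>  s0   s1  s2 
   s1   s3  s4 
   s2   s5  s6 
   s3   s3  s4 
   s4   s5  s6 
 * s5   s3  s4 
 * s6   s5  s6 
(> = start, * = accepting)

start=s0 accept=s5,s6 s0-p->s1 s0-q->s2 s1-p->s3 s1-q->s4 s2-p->s5 s2-q->s6 s3-p->s3 s3-q->s4 s4-p->s5 s4-q->s6 s5-p->s3 s5-q->s4 s6-p->s5 s6-q->s6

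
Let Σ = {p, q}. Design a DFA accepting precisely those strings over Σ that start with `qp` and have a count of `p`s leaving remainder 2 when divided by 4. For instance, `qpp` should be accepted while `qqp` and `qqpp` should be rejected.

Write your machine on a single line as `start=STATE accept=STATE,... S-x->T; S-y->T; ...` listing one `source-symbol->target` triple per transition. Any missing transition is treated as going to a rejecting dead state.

Handle the two conditions separately and then intersect. One (4 states) tracks whether the input so far still matches the prefix `qp`; the other (4 states) tracks the count of `p`s modulo 4. Each combined state is a pair, one component from each; accept when both components accept.
10 states suffice.
        p   q  
>  s0   s1  s2 
   s1   s3  s1 
   s2   s4  s5 
   s3   s6  s3 
   s4   s7  s4 
   s5   s1  s5 
   s6   s5  s6 
 * s7   s8  s7 
   s8   s9  s8 
   s9   s4  s9 
(> = start, * = accepting)

start=s0; accept=s7; s0-p->s1; s0-q->s2; s1-p->s3; s1-q->s1; s2-p->s4; s2-q->s5; s3-p->s6; s3-q->s3; s4-p->s7; s4-q->s4; s5-p->s1; s5-q->s5; s6-p->s5; s6-q->s6; s7-p->s8; s7-q->s7; s8-p->s9; s8-q->s8; s9-p->s4; s9-q->s9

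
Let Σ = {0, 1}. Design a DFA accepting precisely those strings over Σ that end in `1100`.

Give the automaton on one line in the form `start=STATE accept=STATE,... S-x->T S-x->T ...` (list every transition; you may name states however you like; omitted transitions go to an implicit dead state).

Remember how much of `1100` the current input suffix matches. State s0 means no match yet; s1 means the last symbol is `1`; s2 means the last 2 symbols are `11`; s3 means the last 3 symbols are `110`; s4 means the last 4 symbols are `1100`. Only s4 accepts. On a mismatch, fall back to the longest proper suffix that is still a prefix of `1100`.
A 5-state machine:
        0   1  
>  s0   s0  s1 
   s1   s0  s2 
   s2   s3  s2 
   s3   s4  s1 
 * s4   s0  s1 
(> = start, * = accepting)

start=s0 accept=s4 s0-0->s0 s0-1->s1 s1-0->s0 s1-1->s2 s2-0->s3 s2-1->s2 s3-0->s4 s3-1->s1 s4-0->s0 s4-1->s1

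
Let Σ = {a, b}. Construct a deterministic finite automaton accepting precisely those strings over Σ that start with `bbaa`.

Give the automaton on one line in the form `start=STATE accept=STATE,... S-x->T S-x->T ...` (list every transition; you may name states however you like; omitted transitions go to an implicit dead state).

start=q0 accept=q4 q0-a->q5 q0-b->q1 q1-a->q5 q1-b->q2 q2-a->q3 q2-b->q5 q3-a->q4 q3-b->q5 q4-a->q4 q4-b->q4 q5-a->q5 q5-b->q5

Check the first 4 symbols one by one: q0 through q3 record how many have matched `bbaa` so far; any wrong symbol goes to the dead state q5. After all 4 match we enter the accepting sink q4.
6 states suffice.
        a   b  
>  q0   q5  q1 
   q1   q5  q2 
   q2   q3  q5 
   q3   q4  q5 
 * q4   q4  q4 
   q5   q5  q5 
(> = start, * = accepting)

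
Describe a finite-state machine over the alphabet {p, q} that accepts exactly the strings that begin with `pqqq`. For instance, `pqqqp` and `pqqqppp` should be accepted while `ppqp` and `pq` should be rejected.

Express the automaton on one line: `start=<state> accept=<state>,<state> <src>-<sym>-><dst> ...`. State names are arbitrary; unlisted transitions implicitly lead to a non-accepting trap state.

start=A accept=E A-p->B A-q->F B-p->F B-q->C C-p->F C-q->D D-p->F D-q->E E-p->E E-q->E F-p->F F-q->F

Check the first 4 symbols one by one: A through D record how many have matched `pqqq` so far; any wrong symbol goes to the dead state F. After all 4 match we enter the accepting sink E.
6 states suffice.
       p  q 
>  A   B  F 
   B   F  C 
   C   F  D 
   D   F  E 
 * E   E  E 
   F   F  F 
(> = start, * = accepting)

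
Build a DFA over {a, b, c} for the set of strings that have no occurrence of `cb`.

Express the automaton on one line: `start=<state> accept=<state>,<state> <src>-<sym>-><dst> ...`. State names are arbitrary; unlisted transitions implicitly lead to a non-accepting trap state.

This is the complement of 'contains `cb`'. Use the same substring-matching states — q0 through q2 holding how much of `cb` has just been matched — but flip the accepting set: everything except the trap q2 accepts.
A 3-state machine:
        a   b   c  
>* q0   q0  q0  q1 
 * q1   q0  q2  q1 
   q2   q2  q2  q2 
(> = start, * = accepting)

start=q0 accept=q0,q1 q0-a->q0 q0-b->q0 q0-c->q1 q1-a->q0 q1-b->q2 q1-c->q1 q2-a->q2 q2-b->q2 q2-c->q2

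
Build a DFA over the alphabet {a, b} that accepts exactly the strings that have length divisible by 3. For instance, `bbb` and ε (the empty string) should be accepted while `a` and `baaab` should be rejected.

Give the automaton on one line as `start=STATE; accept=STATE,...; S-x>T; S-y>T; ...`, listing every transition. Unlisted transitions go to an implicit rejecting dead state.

Count input length modulo 3: every symbol advances one step around the cycle S0 → S1 → S2 → S0. Accept at S0.
A 3-state machine:
        a   b  
>* S0   S1  S1 
   S1   S2  S2 
   S2   S0  S0 
(> = start, * = accepting)

start=S0; accept=S0; S0-a>S1; S0-b>S1; S1-a>S2; S1-b>S2; S2-a>S0; S2-b>S0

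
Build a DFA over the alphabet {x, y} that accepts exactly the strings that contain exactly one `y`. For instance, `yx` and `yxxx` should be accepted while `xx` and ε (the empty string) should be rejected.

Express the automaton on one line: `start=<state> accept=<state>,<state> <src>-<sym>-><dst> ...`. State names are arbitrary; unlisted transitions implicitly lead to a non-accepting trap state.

start=A accept=B A-x->A A-y->B B-x->B B-y->C C-x->C C-y->C

Only the number of `y`s matters, and only up to 2. Make a chain A → B → C advanced by each `y` (with C absorbing); every other symbol self-loops. The accepting set is {B}.
With 3 states:
       x  y 
>  A   A  B 
 * B   B  C 
   C   C  C 
(> = start, * = accepting)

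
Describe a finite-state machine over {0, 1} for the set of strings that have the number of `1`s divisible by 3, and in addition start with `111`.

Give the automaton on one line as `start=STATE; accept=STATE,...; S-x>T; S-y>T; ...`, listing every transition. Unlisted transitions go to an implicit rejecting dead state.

start=q0; accept=q4; q0-0>q1; q0-1>q2; q1-0>q1; q1-1>q1; q2-0>q1; q2-1>q3; q3-0>q1; q3-1>q4; q4-0>q4; q4-1>q5; q5-0>q5; q5-1>q6; q6-0>q6; q6-1>q4

Run two small machines in parallel and take their product. One (3 states) tracks the count of `1`s modulo 3; the other (5 states) tracks whether the input so far still matches the prefix `111`. Each combined state is a pair, one component from each; accept when both components accept. Equivalent product states are then merged.
With 7 states:
        0   1  
>  q0   q1  q2 
   q1   q1  q1 
   q2   q1  q3 
   q3   q1  q4 
 * q4   q4  q5 
   q5   q5  q6 
   q6   q6  q4 
(> = start, * = accepting)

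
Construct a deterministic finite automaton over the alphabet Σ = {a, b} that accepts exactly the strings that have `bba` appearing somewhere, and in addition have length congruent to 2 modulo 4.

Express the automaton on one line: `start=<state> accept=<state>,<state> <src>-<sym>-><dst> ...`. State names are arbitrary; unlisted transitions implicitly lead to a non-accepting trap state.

start=s0 accept=s15 s0-a->s1 s0-b->s2 s1-a->s3 s1-b->s4 s2-a->s3 s2-b->s5 s3-a->s6 s3-b->s7 s4-a->s6 s4-b->s8 s5-a->s9 s5-b->s8 s6-a->s0 s6-b->s10 s7-a->s0 s7-b->s11 s8-a->s12 s8-b->s11 s9-a->s12 s9-b->s12 s10-a->s1 s10-b->s13 s11-a->s14 s11-b->s13 s12-a->s14 s12-b->s14 s13-a->s15 s13-b->s5 s14-a->s15 s14-b->s15 s15-a->s9 s15-b->s9

Handle the two conditions separately and then intersect. The first has 4 states tracking whether and how much of `bba` has been seen; the second has 4 states tracking the input length modulo 4. A product state is a pair (one from each), accepting exactly when both do.
16 states suffice.
          a    b  
>  s0     s1   s2 
   s1     s3   s4 
   s2     s3   s5 
   s3     s6   s7 
   s4     s6   s8 
   s5     s9   s8 
   s6     s0  s10 
   s7     s0  s11 
   s8    s12  s11 
   s9    s12  s12 
   s10    s1  s13 
   s11   s14  s13 
   s12   s14  s14 
   s13   s15   s5 
   s14   s15  s15 
 * s15    s9   s9 
(> = start, * = accepting)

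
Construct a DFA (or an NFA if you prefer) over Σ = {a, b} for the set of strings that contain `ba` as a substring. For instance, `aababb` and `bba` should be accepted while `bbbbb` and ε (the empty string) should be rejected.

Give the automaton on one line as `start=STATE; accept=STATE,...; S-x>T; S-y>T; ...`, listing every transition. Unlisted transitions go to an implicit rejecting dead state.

Track how much of `ba` has been matched so far: state q0 is no progress, q2 is the absorbing accept state reached once `ba` has occurred. Intermediate states record partial matches; on a mismatch, fall back to the longest reusable overlap.
        a   b  
>  q0   q0  q1 
   q1   q2  q1 
 * q2   q2  q2 
(> = start, * = accepting)

start=q0; accept=q2; q0-a>q0; q0-b>q1; q1-a>q2; q1-b>q1; q2-a>q2; q2-b>q2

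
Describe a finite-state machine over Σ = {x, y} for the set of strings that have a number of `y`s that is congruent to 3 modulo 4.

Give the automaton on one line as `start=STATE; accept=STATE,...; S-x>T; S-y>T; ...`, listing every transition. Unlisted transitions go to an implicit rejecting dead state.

The only thing that matters is how many `y`s have appeared, reduced mod 4. Use one state per residue: q0 for 0, …, q3 for 3. Reading `y` moves to the next residue; anything else stays put. q3 is accepting.
With 4 states:
        x   y  
>  q0   q0  q1 
   q1   q1  q2 
   q2   q2  q3 
 * q3   q3  q0 
(> = start, * = accepting)

start=q0; accept=q3; q0-x>q0; q0-y>q1; q1-x>q1; q1-y>q2; q2-x>q2; q2-y>q3; q3-x>q3; q3-y>q0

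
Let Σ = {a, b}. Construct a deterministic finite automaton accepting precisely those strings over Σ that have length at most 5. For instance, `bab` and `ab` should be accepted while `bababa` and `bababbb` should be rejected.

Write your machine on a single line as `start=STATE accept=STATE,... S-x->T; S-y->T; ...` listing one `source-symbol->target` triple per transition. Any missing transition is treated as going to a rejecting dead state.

Count input length up to 6: every symbol moves from s0 toward s6, which means 'more than 5' and absorbs. Accept from {s0, s1, s2, s3, s4, s5}.
A 7-state machine:
        a   b  
>* s0   s1  s1 
 * s1   s2  s2 
 * s2   s3  s3 
 * s3   s4  s4 
 * s4   s5  s5 
 * s5   s6  s6 
   s6   s6  s6 
(> = start, * = accepting)

start=s0; accept=s0,s1,s2,s3,s4,s5; s0-a->s1; s0-b->s1; s1-a->s2; s1-b->s2; s2-a->s3; s2-b->s3; s3-a->s4; s3-b->s4; s4-a->s5; s4-b->s5; s5-a->s6; s5-b->s6; s6-a->s6; s6-b->s6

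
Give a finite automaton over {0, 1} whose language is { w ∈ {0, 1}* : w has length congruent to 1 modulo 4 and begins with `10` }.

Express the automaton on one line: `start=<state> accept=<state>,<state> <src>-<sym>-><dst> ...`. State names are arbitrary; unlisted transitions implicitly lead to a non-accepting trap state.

start=s0 accept=s9 s0-0->s1 s0-1->s2 s1-0->s3 s1-1->s3 s2-0->s4 s2-1->s3 s3-0->s5 s3-1->s5 s4-0->s6 s4-1->s6 s5-0->s7 s5-1->s7 s6-0->s8 s6-1->s8 s7-0->s1 s7-1->s1 s8-0->s9 s8-1->s9 s9-0->s4 s9-1->s4

Run two small machines in parallel and take their product. The first has 4 states tracking the input length modulo 4; the second has 4 states tracking whether the input so far still matches the prefix `10`. A product state is a pair (one from each), accepting exactly when both do.
A 10-state machine:
        0   1  
>  s0   s1  s2 
   s1   s3  s3 
   s2   s4  s3 
   s3   s5  s5 
   s4   s6  s6 
   s5   s7  s7 
   s6   s8  s8 
   s7   s1  s1 
   s8   s9  s9 
 * s9   s4  s4 
(> = start, * = accepting)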